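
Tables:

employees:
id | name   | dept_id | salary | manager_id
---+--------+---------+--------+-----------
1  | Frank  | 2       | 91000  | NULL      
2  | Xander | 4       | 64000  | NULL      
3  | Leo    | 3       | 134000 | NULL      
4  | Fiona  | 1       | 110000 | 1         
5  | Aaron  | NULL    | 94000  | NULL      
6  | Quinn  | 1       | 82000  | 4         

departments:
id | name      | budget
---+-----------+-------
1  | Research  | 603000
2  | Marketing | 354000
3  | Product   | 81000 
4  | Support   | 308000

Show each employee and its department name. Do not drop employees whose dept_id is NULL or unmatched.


LEFT JOIN keeps every row from employees (the left table); where dept_id has no match in departments, the department columns become NULL. Walk through each employee:
  - employee 1 (Frank): dept_id=2 -> matches Marketing
  - employee 2 (Xander): dept_id=4 -> matches Support
  - employee 3 (Leo): dept_id=3 -> matches Product
  - employee 4 (Fiona): dept_id=1 -> matches Research
  - employee 5 (Aaron): dept_id=NULL, no match -> kept with NULL
  - employee 6 (Quinn): dept_id=1 -> matches Research
All 6 rows appear; 1 has NULL department.

SQL:
SELECT a.name, b.name AS department
FROM employees a
LEFT JOIN departments b ON a.dept_id = b.id

Result:
name   | department
-------+-----------
Frank  | Marketing 
Xander | Support   
Leo    | Product   
Fiona  | Research  
Aaron  | NULL      
Quinn  | Research  


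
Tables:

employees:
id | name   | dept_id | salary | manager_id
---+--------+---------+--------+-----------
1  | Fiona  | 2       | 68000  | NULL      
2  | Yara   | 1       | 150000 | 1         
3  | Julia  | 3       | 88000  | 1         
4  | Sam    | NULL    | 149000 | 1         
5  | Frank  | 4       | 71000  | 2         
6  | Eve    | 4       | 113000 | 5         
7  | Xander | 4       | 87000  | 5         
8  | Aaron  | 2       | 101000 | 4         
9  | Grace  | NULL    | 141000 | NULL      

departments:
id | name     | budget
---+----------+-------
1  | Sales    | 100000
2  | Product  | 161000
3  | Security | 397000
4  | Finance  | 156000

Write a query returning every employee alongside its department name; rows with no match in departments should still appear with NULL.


LEFT JOIN keeps every row from employees (the left table); where dept_id has no match in departments, the department columns become NULL. Walk through each employee:
  - employee 1 (Fiona): dept_id=2 -> matches Product
  - employee 2 (Yara): dept_id=1 -> matches Sales
  - employee 3 (Julia): dept_id=3 -> matches Security
  - employee 4 (Sam): dept_id=NULL, no match -> kept with NULL
  - employee 5 (Frank): dept_id=4 -> matches Finance
  - employee 6 (Eve): dept_id=4 -> matches Finance
  - employee 7 (Xander): dept_id=4 -> matches Finance
  - employee 8 (Aaron): dept_id=2 -> matches Product
  - employee 9 (Grace): dept_id=NULL, no match -> kept with NULL
All 9 rows appear; 2 have NULL department.

SQL:
SELECT a.name, b.name AS department
FROM employees a
LEFT JOIN departments b ON a.dept_id = b.id

Result:
name   | department
-------+-----------
Fiona  | Product   
Yara   | Sales     
Julia  | Security  
Sam    | NULL      
Frank  | Finance   
Eve    | Finance   
Xander | Finance   
Aaron  | Product   
Grace  | NULL      


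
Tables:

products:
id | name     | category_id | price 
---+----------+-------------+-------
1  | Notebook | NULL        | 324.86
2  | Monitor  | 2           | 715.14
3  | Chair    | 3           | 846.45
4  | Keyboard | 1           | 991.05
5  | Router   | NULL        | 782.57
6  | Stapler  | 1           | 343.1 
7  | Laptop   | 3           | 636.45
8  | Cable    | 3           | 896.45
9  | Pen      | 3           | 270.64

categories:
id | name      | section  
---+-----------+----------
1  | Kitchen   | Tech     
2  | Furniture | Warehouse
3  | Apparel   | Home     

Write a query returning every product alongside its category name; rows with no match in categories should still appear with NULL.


LEFT JOIN keeps every row from products (the left table); where category_id has no match in categories, the category columns become NULL. Walk through each product:
  - product 1 (Notebook): category_id=NULL, no match -> kept with NULL
  - product 2 (Monitor): category_id=2 -> matches Furniture
  - product 3 (Chair): category_id=3 -> matches Apparel
  - product 4 (Keyboard): category_id=1 -> matches Kitchen
  - product 5 (Router): category_id=NULL, no match -> kept with NULL
  - product 6 (Stapler): category_id=1 -> matches Kitchen
  - product 7 (Laptop): category_id=3 -> matches Apparel
  - product 8 (Cable): category_id=3 -> matches Apparel
  - product 9 (Pen): category_id=3 -> matches Apparel
All 9 rows appear; 2 have NULL category.

SQL:
SELECT a.name, b.name AS category
FROM products a
LEFT JOIN categories b ON a.category_id = b.id

Result:
name     | category 
---------+----------
Notebook | NULL     
Monitor  | Furniture
Chair    | Apparel  
Keyboard | Kitchen  
Router   | NULL     
Stapler  | Kitchen  
Laptop   | Apparel  
Cable    | Apparel  
Pen      | Apparel  


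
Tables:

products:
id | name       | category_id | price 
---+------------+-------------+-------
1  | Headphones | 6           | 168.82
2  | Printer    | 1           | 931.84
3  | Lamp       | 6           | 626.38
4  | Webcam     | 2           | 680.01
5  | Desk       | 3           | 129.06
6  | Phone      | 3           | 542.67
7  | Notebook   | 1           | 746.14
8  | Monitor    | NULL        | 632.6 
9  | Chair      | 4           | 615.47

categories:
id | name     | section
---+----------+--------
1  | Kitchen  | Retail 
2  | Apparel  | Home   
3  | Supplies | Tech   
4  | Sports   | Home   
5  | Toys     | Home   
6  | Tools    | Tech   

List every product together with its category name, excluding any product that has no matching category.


INNER JOIN keeps only products rows whose category_id matches an id in categories. Walk through each product:
  - product 1 (Headphones): category_id=6 -> matches Tools
  - product 2 (Printer): category_id=1 -> matches Kitchen
  - product 3 (Lamp): category_id=6 -> matches Tools
  - product 4 (Webcam): category_id=2 -> matches Apparel
  - product 5 (Desk): category_id=3 -> matches Supplies
  - product 6 (Phone): category_id=3 -> matches Supplies
  - product 7 (Notebook): category_id=1 -> matches Kitchen
  - product 8 (Monitor): category_id=NULL, no match -> dropped
  - product 9 (Chair): category_id=4 -> matches Sports
So 1 of 9 rows is dropped.

SQL:
SELECT a.name, b.name AS category
FROM products a
INNER JOIN categories b ON a.category_id = b.id

Result:
name       | category
-----------+---------
Headphones | Tools   
Printer    | Kitchen 
Lamp       | Tools   
Webcam     | Apparel 
Desk       | Supplies
Phone      | Supplies
Notebook   | Kitchen 
Chair      | Sports  


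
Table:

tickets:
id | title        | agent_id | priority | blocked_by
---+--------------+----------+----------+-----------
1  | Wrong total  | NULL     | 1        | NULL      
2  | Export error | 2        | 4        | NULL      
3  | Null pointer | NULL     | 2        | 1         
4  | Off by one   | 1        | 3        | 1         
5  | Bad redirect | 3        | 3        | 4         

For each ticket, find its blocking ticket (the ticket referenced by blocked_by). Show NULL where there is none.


This is a self-join: tickets is joined to a second copy of itself, matching each row's blocked_by to another row's id. Use LEFT JOIN so rows with blocked_by=NULL are kept.
  - ticket 1 (Wrong total): blocked_by=NULL -> NULL
  - ticket 2 (Export error): blocked_by=NULL -> NULL
  - ticket 3 (Null pointer): blocked_by=1 -> Wrong total
  - ticket 4 (Off by one): blocked_by=1 -> Wrong total
  - ticket 5 (Bad redirect): blocked_by=4 -> Off by one

SQL:
SELECT a.title AS item, b.title AS blocked_by
FROM tickets a
LEFT JOIN tickets b ON a.blocked_by = b.id

Result:
item         | blocked_by 
-------------+------------
Wrong total  | NULL       
Export error | NULL       
Null pointer | Wrong total
Off by one   | Wrong total
Bad redirect | Off by one 


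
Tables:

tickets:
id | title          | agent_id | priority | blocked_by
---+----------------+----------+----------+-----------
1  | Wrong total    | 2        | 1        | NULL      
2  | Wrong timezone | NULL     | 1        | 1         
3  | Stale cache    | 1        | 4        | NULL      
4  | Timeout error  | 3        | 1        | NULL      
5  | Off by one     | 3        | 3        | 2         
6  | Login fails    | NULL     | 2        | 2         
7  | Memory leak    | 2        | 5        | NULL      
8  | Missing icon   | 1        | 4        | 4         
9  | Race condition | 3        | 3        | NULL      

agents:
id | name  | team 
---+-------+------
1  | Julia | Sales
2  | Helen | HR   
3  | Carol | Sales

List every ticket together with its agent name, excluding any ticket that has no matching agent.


INNER JOIN keeps only tickets rows whose agent_id matches an id in agents. Walk through each ticket:
  - ticket 1 (Wrong total): agent_id=2 -> matches Helen
  - ticket 2 (Wrong timezone): agent_id=NULL, no match -> dropped
  - ticket 3 (Stale cache): agent_id=1 -> matches Julia
  - ticket 4 (Timeout error): agent_id=3 -> matches Carol
  - ticket 5 (Off by one): agent_id=3 -> matches Carol
  - ticket 6 (Login fails): agent_id=NULL, no match -> dropped
  - ticket 7 (Memory leak): agent_id=2 -> matches Helen
  - ticket 8 (Missing icon): agent_id=1 -> matches Julia
  - ticket 9 (Race condition): agent_id=3 -> matches Carol
So 2 of 9 rows are dropped.

SQL:
SELECT a.title, b.name AS agent
FROM tickets a
INNER JOIN agents b ON a.agent_id = b.id

Result:
title          | agent
---------------+------
Wrong total    | Helen
Stale cache    | Julia
Timeout error  | Carol
Off by one     | Carol
Memory leak    | Helen
Missing icon   | Julia
Race condition | Carol


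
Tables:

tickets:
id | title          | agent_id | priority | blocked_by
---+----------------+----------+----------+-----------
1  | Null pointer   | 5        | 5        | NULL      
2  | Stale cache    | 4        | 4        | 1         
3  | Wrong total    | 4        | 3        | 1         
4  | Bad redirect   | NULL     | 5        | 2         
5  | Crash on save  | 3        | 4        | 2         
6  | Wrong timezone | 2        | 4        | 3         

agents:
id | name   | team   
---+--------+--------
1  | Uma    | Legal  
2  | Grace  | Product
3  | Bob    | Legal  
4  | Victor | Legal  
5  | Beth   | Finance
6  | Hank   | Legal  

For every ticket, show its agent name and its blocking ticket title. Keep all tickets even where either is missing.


Two LEFT JOINs from the same base table tickets: one to agents via agent_id, one to tickets itself via blocked_by. Both are LEFT so every ticket is preserved.
Match against agents:
  - ticket 1 (Null pointer): agent_id=5 -> matches Beth
  - ticket 2 (Stale cache): agent_id=4 -> matches Victor
  - ticket 3 (Wrong total): agent_id=4 -> matches Victor
  - ticket 4 (Bad redirect): agent_id=NULL, no match -> kept with NULL
  - ticket 5 (Crash on save): agent_id=3 -> matches Bob
  - ticket 6 (Wrong timezone): agent_id=2 -> matches Grace
Match against tickets (self):
  - ticket 1 (Null pointer): blocked_by=NULL -> NULL
  - ticket 2 (Stale cache): blocked_by=1 -> Null pointer
  - ticket 3 (Wrong total): blocked_by=1 -> Null pointer
  - ticket 4 (Bad redirect): blocked_by=2 -> Stale cache
  - ticket 5 (Crash on save): blocked_by=2 -> Stale cache
  - ticket 6 (Wrong timezone): blocked_by=3 -> Wrong total

SQL:
SELECT a.title, b.name AS agent, c.title AS blocked_by
FROM tickets a
LEFT JOIN agents b ON a.agent_id = b.id
LEFT JOIN tickets c ON a.blocked_by = c.id

Result:
title          | agent  | blocked_by  
---------------+--------+-------------
Null pointer   | Beth   | NULL        
Stale cache    | Victor | Null pointer
Wrong total    | Victor | Null pointer
Bad redirect   | NULL   | Stale cache 
Crash on save  | Bob    | Stale cache 
Wrong timezone | Grace  | Wrong total 


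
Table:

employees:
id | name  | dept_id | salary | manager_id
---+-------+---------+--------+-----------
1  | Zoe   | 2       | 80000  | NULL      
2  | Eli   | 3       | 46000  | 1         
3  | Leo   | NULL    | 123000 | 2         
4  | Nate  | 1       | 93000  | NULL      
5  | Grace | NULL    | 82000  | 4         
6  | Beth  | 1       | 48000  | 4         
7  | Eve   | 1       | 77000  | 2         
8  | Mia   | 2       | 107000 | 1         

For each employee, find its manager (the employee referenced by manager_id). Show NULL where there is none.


This is a self-join: employees is joined to a second copy of itself, matching each row's manager_id to another row's id. Use LEFT JOIN so rows with manager_id=NULL are kept.
  - employee 1 (Zoe): manager_id=NULL -> NULL
  - employee 2 (Eli): manager_id=1 -> Zoe
  - employee 3 (Leo): manager_id=2 -> Eli
  - employee 4 (Nate): manager_id=NULL -> NULL
  - employee 5 (Grace): manager_id=4 -> Nate
  - employee 6 (Beth): manager_id=4 -> Nate
  - employee 7 (Eve): manager_id=2 -> Eli
  - employee 8 (Mia): manager_id=1 -> Zoe

SQL:
SELECT a.name AS item, b.name AS manager
FROM employees a
LEFT JOIN employees b ON a.manager_id = b.id

Result:
item  | manager
------+--------
Zoe   | NULL   
Eli   | Zoe    
Leo   | Eli    
Nate  | NULL   
Grace | Nate   
Beth  | Nate   
Eve   | Eli    
Mia   | Zoe    


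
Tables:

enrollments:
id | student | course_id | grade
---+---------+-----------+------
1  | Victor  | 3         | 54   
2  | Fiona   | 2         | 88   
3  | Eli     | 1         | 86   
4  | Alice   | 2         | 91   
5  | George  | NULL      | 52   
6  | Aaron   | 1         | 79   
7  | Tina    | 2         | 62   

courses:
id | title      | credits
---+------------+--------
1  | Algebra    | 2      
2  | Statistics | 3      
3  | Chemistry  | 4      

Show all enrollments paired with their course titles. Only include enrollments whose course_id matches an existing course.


INNER JOIN keeps only enrollments rows whose course_id matches an id in courses. Walk through each enrollment:
  - enrollment 1 (Victor): course_id=3 -> matches Chemistry
  - enrollment 2 (Fiona): course_id=2 -> matches Statistics
  - enrollment 3 (Eli): course_id=1 -> matches Algebra
  - enrollment 4 (Alice): course_id=2 -> matches Statistics
  - enrollment 5 (George): course_id=NULL, no match -> dropped
  - enrollment 6 (Aaron): course_id=1 -> matches Algebra
  - enrollment 7 (Tina): course_id=2 -> matches Statistics
So 1 of 7 rows is dropped.

SQL:
SELECT a.student, b.title AS course
FROM enrollments a
INNER JOIN courses b ON a.course_id = b.id

Result:
student | course    
--------+-----------
Victor  | Chemistry 
Fiona   | Statistics
Eli     | Algebra   
Alice   | Statistics
Aaron   | Algebra   
Tina    | Statistics


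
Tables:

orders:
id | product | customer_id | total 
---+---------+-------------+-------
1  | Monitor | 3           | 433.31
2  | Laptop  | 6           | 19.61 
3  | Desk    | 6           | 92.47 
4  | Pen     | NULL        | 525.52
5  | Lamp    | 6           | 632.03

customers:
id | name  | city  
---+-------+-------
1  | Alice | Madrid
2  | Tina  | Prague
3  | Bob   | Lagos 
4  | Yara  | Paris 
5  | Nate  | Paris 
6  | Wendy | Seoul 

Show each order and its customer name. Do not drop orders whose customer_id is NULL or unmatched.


LEFT JOIN keeps every row from orders (the left table); where customer_id has no match in customers, the customer columns become NULL. Walk through each order:
  - order 1 (Monitor): customer_id=3 -> matches Bob
  - order 2 (Laptop): customer_id=6 -> matches Wendy
  - order 3 (Desk): customer_id=6 -> matches Wendy
  - order 4 (Pen): customer_id=NULL, no match -> kept with NULL
  - order 5 (Lamp): customer_id=6 -> matches Wendy
All 5 rows appear; 1 has NULL customer.

SQL:
SELECT a.product, b.name AS customer
FROM orders a
LEFT JOIN customers b ON a.customer_id = b.id

Result:
product | customer
--------+---------
Monitor | Bob     
Laptop  | Wendy   
Desk    | Wendy   
Pen     | NULL    
Lamp    | Wendy   


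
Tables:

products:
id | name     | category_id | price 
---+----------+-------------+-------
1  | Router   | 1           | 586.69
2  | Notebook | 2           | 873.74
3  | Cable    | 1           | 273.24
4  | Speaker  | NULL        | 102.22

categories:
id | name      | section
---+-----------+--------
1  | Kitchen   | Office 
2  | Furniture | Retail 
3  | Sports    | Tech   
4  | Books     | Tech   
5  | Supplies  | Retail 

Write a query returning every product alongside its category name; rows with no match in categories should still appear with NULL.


LEFT JOIN keeps every row from products (the left table); where category_id has no match in categories, the category columns become NULL. Walk through each product:
  - product 1 (Router): category_id=1 -> matches Kitchen
  - product 2 (Notebook): category_id=2 -> matches Furniture
  - product 3 (Cable): category_id=1 -> matches Kitchen
  - product 4 (Speaker): category_id=NULL, no match -> kept with NULL
All 4 rows appear; 1 has NULL category.

SQL:
SELECT a.name, b.name AS category
FROM products a
LEFT JOIN categories b ON a.category_id = b.id

Result:
name     | category 
---------+----------
Router   | Kitchen  
Notebook | Furniture
Cable    | Kitchen  
Speaker  | NULL     


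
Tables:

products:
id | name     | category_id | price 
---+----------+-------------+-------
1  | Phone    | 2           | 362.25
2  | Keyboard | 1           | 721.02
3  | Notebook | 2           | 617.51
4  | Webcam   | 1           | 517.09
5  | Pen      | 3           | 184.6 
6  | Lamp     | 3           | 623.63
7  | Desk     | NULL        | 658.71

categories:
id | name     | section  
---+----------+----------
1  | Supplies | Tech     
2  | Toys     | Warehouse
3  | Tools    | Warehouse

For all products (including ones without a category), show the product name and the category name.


LEFT JOIN keeps every row from products (the left table); where category_id has no match in categories, the category columns become NULL. Walk through each product:
  - product 1 (Phone): category_id=2 -> matches Toys
  - product 2 (Keyboard): category_id=1 -> matches Supplies
  - product 3 (Notebook): category_id=2 -> matches Toys
  - product 4 (Webcam): category_id=1 -> matches Supplies
  - product 5 (Pen): category_id=3 -> matches Tools
  - product 6 (Lamp): category_id=3 -> matches Tools
  - product 7 (Desk): category_id=NULL, no match -> kept with NULL
All 7 rows appear; 1 has NULL category.

SQL:
SELECT a.name, b.name AS category
FROM products a
LEFT JOIN categories b ON a.category_id = b.id

Result:
name     | category
---------+---------
Phone    | Toys    
Keyboard | Supplies
Notebook | Toys    
Webcam   | Supplies
Pen      | Tools   
Lamp     | Tools   
Desk     | NULL    


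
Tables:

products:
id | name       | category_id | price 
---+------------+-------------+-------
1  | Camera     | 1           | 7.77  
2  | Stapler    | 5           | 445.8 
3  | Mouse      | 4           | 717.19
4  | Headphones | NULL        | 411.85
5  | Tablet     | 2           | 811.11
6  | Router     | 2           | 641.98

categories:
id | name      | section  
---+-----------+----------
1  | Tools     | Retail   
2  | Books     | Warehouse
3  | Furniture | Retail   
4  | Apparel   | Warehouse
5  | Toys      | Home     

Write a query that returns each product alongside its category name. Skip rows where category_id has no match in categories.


INNER JOIN keeps only products rows whose category_id matches an id in categories. Walk through each product:
  - product 1 (Camera): category_id=1 -> matches Tools
  - product 2 (Stapler): category_id=5 -> matches Toys
  - product 3 (Mouse): category_id=4 -> matches Apparel
  - product 4 (Headphones): category_id=NULL, no match -> dropped
  - product 5 (Tablet): category_id=2 -> matches Books
  - product 6 (Router): category_id=2 -> matches Books
So 1 of 6 rows is dropped.

SQL:
SELECT a.name, b.name AS category
FROM products a
INNER JOIN categories b ON a.category_id = b.id

Result:
name    | category
--------+---------
Camera  | Tools   
Stapler | Toys    
Mouse   | Apparel 
Tablet  | Books   
Router  | Books   


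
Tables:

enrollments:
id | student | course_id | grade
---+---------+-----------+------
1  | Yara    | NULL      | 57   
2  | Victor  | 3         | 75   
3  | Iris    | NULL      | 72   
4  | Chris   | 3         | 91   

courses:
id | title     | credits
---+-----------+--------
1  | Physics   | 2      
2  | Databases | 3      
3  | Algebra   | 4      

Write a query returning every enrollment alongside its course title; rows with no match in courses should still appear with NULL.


LEFT JOIN keeps every row from enrollments (the left table); where course_id has no match in courses, the course columns become NULL. Walk through each enrollment:
  - enrollment 1 (Yara): course_id=NULL, no match -> kept with NULL
  - enrollment 2 (Victor): course_id=3 -> matches Algebra
  - enrollment 3 (Iris): course_id=NULL, no match -> kept with NULL
  - enrollment 4 (Chris): course_id=3 -> matches Algebra
All 4 rows appear; 2 have NULL course.

SQL:
SELECT a.student, b.title AS course
FROM enrollments a
LEFT JOIN courses b ON a.course_id = b.id

Result:
student | course 
--------+--------
Yara    | NULL   
Victor  | Algebra
Iris    | NULL   
Chris   | Algebra


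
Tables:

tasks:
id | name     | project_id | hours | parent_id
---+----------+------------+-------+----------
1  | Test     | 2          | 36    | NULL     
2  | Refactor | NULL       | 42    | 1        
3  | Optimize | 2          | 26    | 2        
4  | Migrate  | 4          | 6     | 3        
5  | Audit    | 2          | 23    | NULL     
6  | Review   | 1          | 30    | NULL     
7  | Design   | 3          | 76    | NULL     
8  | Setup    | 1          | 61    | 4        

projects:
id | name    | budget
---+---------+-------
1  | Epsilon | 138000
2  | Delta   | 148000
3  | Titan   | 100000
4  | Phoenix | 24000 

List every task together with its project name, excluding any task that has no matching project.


INNER JOIN keeps only tasks rows whose project_id matches an id in projects. Walk through each task:
  - task 1 (Test): project_id=2 -> matches Delta
  - task 2 (Refactor): project_id=NULL, no match -> dropped
  - task 3 (Optimize): project_id=2 -> matches Delta
  - task 4 (Migrate): project_id=4 -> matches Phoenix
  - task 5 (Audit): project_id=2 -> matches Delta
  - task 6 (Review): project_id=1 -> matches Epsilon
  - task 7 (Design): project_id=3 -> matches Titan
  - task 8 (Setup): project_id=1 -> matches Epsilon
So 1 of 8 rows is dropped.

SQL:
SELECT a.name, b.name AS project
FROM tasks a
INNER JOIN projects b ON a.project_id = b.id

Result:
name     | project
---------+--------
Test     | Delta  
Optimize | Delta  
Migrate  | Phoenix
Audit    | Delta  
Review   | Epsilon
Design   | Titan  
Setup    | Epsilon


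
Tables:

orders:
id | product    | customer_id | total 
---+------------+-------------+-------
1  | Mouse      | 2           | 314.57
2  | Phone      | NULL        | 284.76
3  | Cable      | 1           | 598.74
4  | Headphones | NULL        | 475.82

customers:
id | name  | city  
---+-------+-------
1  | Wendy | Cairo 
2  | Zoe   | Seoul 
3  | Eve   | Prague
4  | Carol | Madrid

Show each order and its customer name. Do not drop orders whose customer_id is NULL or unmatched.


LEFT JOIN keeps every row from orders (the left table); where customer_id has no match in customers, the customer columns become NULL. Walk through each order:
  - order 1 (Mouse): customer_id=2 -> matches Zoe
  - order 2 (Phone): customer_id=NULL, no match -> kept with NULL
  - order 3 (Cable): customer_id=1 -> matches Wendy
  - order 4 (Headphones): customer_id=NULL, no match -> kept with NULL
All 4 rows appear; 2 have NULL customer.

SQL:
SELECT a.product, b.name AS customer
FROM orders a
LEFT JOIN customers b ON a.customer_id = b.id

Result:
product    | customer
-----------+---------
Mouse      | Zoe     
Phone      | NULL    
Cable      | Wendy   
Headphones | NULL    


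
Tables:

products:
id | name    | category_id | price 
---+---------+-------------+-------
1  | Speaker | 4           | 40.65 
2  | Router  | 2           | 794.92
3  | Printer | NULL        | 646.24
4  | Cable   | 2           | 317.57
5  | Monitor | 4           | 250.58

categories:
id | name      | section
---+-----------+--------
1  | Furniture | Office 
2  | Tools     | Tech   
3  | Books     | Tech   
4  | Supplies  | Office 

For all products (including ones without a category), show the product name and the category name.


LEFT JOIN keeps every row from products (the left table); where category_id has no match in categories, the category columns become NULL. Walk through each product:
  - product 1 (Speaker): category_id=4 -> matches Supplies
  - product 2 (Router): category_id=2 -> matches Tools
  - product 3 (Printer): category_id=NULL, no match -> kept with NULL
  - product 4 (Cable): category_id=2 -> matches Tools
  - product 5 (Monitor): category_id=4 -> matches Supplies
All 5 rows appear; 1 has NULL category.

SQL:
SELECT a.name, b.name AS category
FROM products a
LEFT JOIN categories b ON a.category_id = b.id

Result:
name    | category
--------+---------
Speaker | Supplies
Router  | Tools   
Printer | NULL    
Cable   | Tools   
Monitor | Supplies


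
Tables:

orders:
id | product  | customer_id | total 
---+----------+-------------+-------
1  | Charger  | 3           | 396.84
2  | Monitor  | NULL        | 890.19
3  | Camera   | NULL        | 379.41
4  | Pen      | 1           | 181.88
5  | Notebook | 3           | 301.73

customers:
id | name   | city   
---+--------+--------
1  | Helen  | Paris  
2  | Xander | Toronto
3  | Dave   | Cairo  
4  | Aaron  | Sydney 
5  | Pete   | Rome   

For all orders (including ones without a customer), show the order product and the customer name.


LEFT JOIN keeps every row from orders (the left table); where customer_id has no match in customers, the customer columns become NULL. Walk through each order:
  - order 1 (Charger): customer_id=3 -> matches Dave
  - order 2 (Monitor): customer_id=NULL, no match -> kept with NULL
  - order 3 (Camera): customer_id=NULL, no match -> kept with NULL
  - order 4 (Pen): customer_id=1 -> matches Helen
  - order 5 (Notebook): customer_id=3 -> matches Dave
All 5 rows appear; 2 have NULL customer.

SQL:
SELECT a.product, b.name AS customer
FROM orders a
LEFT JOIN customers b ON a.customer_id = b.id

Result:
product  | customer
---------+---------
Charger  | Dave    
Monitor  | NULL    
Camera   | NULL    
Pen      | Helen   
Notebook | Dave    


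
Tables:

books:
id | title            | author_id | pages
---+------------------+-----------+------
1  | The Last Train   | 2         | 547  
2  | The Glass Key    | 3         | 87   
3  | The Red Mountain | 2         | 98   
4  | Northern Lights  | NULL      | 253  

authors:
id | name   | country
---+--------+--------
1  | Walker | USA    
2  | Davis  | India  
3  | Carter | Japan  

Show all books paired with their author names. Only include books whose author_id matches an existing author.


INNER JOIN keeps only books rows whose author_id matches an id in authors. Walk through each book:
  - book 1 (The Last Train): author_id=2 -> matches Davis
  - book 2 (The Glass Key): author_id=3 -> matches Carter
  - book 3 (The Red Mountain): author_id=2 -> matches Davis
  - book 4 (Northern Lights): author_id=NULL, no match -> dropped
So 1 of 4 rows is dropped.

SQL:
SELECT a.title, b.name AS author
FROM books a
INNER JOIN authors b ON a.author_id = b.id

Result:
title            | author
-----------------+-------
The Last Train   | Davis 
The Glass Key    | Carter
The Red Mountain | Davis 


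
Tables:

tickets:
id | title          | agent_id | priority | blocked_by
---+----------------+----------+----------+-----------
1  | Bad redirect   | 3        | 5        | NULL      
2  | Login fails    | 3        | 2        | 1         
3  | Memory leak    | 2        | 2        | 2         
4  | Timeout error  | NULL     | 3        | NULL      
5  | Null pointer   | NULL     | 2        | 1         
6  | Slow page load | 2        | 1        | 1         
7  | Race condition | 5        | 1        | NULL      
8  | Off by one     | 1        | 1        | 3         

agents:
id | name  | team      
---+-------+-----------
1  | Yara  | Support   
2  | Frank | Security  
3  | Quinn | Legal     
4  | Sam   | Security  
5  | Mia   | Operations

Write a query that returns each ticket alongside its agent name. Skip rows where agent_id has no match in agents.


INNER JOIN keeps only tickets rows whose agent_id matches an id in agents. Walk through each ticket:
  - ticket 1 (Bad redirect): agent_id=3 -> matches Quinn
  - ticket 2 (Login fails): agent_id=3 -> matches Quinn
  - ticket 3 (Memory leak): agent_id=2 -> matches Frank
  - ticket 4 (Timeout error): agent_id=NULL, no match -> dropped
  - ticket 5 (Null pointer): agent_id=NULL, no match -> dropped
  - ticket 6 (Slow page load): agent_id=2 -> matches Frank
  - ticket 7 (Race condition): agent_id=5 -> matches Mia
  - ticket 8 (Off by one): agent_id=1 -> matches Yara
So 2 of 8 rows are dropped.

SQL:
SELECT a.title, b.name AS agent
FROM tickets a
INNER JOIN agents b ON a.agent_id = b.id

Result:
title          | agent
---------------+------
Bad redirect   | Quinn
Login fails    | Quinn
Memory leak    | Frank
Slow page load | Frank
Race condition | Mia  
Off by one     | Yara 


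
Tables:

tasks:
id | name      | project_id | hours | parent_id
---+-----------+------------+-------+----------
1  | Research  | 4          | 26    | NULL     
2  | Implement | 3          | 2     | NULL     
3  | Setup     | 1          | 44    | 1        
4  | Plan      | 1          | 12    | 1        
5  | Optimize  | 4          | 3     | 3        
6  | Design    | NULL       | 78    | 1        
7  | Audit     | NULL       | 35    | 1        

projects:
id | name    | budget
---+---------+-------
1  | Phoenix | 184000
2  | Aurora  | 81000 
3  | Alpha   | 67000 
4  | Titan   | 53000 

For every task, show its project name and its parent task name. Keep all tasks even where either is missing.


Two LEFT JOINs from the same base table tasks: one to projects via project_id, one to tasks itself via parent_id. Both are LEFT so every task is preserved.
Match against projects:
  - task 1 (Research): project_id=4 -> matches Titan
  - task 2 (Implement): project_id=3 -> matches Alpha
  - task 3 (Setup): project_id=1 -> matches Phoenix
  - task 4 (Plan): project_id=1 -> matches Phoenix
  - task 5 (Optimize): project_id=4 -> matches Titan
  - task 6 (Design): project_id=NULL, no match -> kept with NULL
  - task 7 (Audit): project_id=NULL, no match -> kept with NULL
Match against tasks (self):
  - task 1 (Research): parent_id=NULL -> NULL
  - task 2 (Implement): parent_id=NULL -> NULL
  - task 3 (Setup): parent_id=1 -> Research
  - task 4 (Plan): parent_id=1 -> Research
  - task 5 (Optimize): parent_id=3 -> Setup
  - task 6 (Design): parent_id=1 -> Research
  - task 7 (Audit): parent_id=1 -> Research

SQL:
SELECT a.name, b.name AS project, c.name AS parent
FROM tasks a
LEFT JOIN projects b ON a.project_id = b.id
LEFT JOIN tasks c ON a.parent_id = c.id

Result:
name      | project | parent  
----------+---------+---------
Research  | Titan   | NULL    
Implement | Alpha   | NULL    
Setup     | Phoenix | Research
Plan      | Phoenix | Research
Optimize  | Titan   | Setup   
Design    | NULL    | Research
Audit     | NULL    | Research


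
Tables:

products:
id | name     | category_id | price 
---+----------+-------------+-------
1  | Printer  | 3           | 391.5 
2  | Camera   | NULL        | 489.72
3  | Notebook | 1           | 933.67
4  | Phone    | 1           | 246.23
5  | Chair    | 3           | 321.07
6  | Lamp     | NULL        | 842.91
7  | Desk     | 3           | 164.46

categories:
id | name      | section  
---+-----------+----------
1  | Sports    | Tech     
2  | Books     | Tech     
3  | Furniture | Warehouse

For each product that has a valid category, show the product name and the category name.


INNER JOIN keeps only products rows whose category_id matches an id in categories. Walk through each product:
  - product 1 (Printer): category_id=3 -> matches Furniture
  - product 2 (Camera): category_id=NULL, no match -> dropped
  - product 3 (Notebook): category_id=1 -> matches Sports
  - product 4 (Phone): category_id=1 -> matches Sports
  - product 5 (Chair): category_id=3 -> matches Furniture
  - product 6 (Lamp): category_id=NULL, no match -> dropped
  - product 7 (Desk): category_id=3 -> matches Furniture
So 2 of 7 rows are dropped.

SQL:
SELECT a.name, b.name AS category
FROM products a
INNER JOIN categories b ON a.category_id = b.id

Result:
name     | category 
---------+----------
Printer  | Furniture
Notebook | Sports   
Phone    | Sports   
Chair    | Furniture
Desk     | Furniture


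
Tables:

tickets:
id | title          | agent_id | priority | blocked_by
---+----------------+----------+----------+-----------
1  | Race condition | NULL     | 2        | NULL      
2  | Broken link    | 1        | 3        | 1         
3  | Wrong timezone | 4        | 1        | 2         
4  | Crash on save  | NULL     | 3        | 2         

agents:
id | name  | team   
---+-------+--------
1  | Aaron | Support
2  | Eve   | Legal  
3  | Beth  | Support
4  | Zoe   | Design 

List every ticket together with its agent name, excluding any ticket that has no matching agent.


INNER JOIN keeps only tickets rows whose agent_id matches an id in agents. Walk through each ticket:
  - ticket 1 (Race condition): agent_id=NULL, no match -> dropped
  - ticket 2 (Broken link): agent_id=1 -> matches Aaron
  - ticket 3 (Wrong timezone): agent_id=4 -> matches Zoe
  - ticket 4 (Crash on save): agent_id=NULL, no match -> dropped
So 2 of 4 rows are dropped.

SQL:
SELECT a.title, b.name AS agent
FROM tickets a
INNER JOIN agents b ON a.agent_id = b.id

Result:
title          | agent
---------------+------
Broken link    | Aaron
Wrong timezone | Zoe  


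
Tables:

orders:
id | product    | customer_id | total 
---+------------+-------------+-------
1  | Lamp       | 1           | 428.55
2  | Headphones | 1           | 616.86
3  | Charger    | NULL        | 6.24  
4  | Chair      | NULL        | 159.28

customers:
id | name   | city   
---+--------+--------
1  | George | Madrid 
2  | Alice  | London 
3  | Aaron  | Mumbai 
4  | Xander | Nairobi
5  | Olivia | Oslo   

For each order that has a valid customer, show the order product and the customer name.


INNER JOIN keeps only orders rows whose customer_id matches an id in customers. Walk through each order:
  - order 1 (Lamp): customer_id=1 -> matches George
  - order 2 (Headphones): customer_id=1 -> matches George
  - order 3 (Charger): customer_id=NULL, no match -> dropped
  - order 4 (Chair): customer_id=NULL, no match -> dropped
So 2 of 4 rows are dropped.

SQL:
SELECT a.product, b.name AS customer
FROM orders a
INNER JOIN customers b ON a.customer_id = b.id

Result:
product    | customer
-----------+---------
Lamp       | George  
Headphones | George  


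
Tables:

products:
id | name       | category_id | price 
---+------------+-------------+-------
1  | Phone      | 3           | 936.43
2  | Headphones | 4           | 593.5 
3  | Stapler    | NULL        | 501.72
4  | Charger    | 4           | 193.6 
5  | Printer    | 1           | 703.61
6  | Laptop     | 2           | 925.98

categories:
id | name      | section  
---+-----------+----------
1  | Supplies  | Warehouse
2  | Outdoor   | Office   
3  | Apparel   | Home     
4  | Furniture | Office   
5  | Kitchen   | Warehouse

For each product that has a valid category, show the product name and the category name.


INNER JOIN keeps only products rows whose category_id matches an id in categories. Walk through each product:
  - product 1 (Phone): category_id=3 -> matches Apparel
  - product 2 (Headphones): category_id=4 -> matches Furniture
  - product 3 (Stapler): category_id=NULL, no match -> dropped
  - product 4 (Charger): category_id=4 -> matches Furniture
  - product 5 (Printer): category_id=1 -> matches Supplies
  - product 6 (Laptop): category_id=2 -> matches Outdoor
So 1 of 6 rows is dropped.

SQL:
SELECT a.name, b.name AS category
FROM products a
INNER JOIN categories b ON a.category_id = b.id

Result:
name       | category 
-----------+----------
Phone      | Apparel  
Headphones | Furniture
Charger    | Furniture
Printer    | Supplies 
Laptop     | Outdoor  


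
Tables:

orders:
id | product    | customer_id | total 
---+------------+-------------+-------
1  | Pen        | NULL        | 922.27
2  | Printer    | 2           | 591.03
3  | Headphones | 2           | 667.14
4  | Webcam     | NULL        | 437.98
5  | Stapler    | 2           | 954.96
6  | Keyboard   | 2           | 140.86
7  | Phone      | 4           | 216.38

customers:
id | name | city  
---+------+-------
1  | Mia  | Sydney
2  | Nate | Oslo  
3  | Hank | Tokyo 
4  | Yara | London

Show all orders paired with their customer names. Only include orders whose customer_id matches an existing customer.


INNER JOIN keeps only orders rows whose customer_id matches an id in customers. Walk through each order:
  - order 1 (Pen): customer_id=NULL, no match -> dropped
  - order 2 (Printer): customer_id=2 -> matches Nate
  - order 3 (Headphones): customer_id=2 -> matches Nate
  - order 4 (Webcam): customer_id=NULL, no match -> dropped
  - order 5 (Stapler): customer_id=2 -> matches Nate
  - order 6 (Keyboard): customer_id=2 -> matches Nate
  - order 7 (Phone): customer_id=4 -> matches Yara
So 2 of 7 rows are dropped.

SQL:
SELECT a.product, b.name AS customer
FROM orders a
INNER JOIN customers b ON a.customer_id = b.id

Result:
product    | customer
-----------+---------
Printer    | Nate    
Headphones | Nate    
Stapler    | Nate    
Keyboard   | Nate    
Phone      | Yara    


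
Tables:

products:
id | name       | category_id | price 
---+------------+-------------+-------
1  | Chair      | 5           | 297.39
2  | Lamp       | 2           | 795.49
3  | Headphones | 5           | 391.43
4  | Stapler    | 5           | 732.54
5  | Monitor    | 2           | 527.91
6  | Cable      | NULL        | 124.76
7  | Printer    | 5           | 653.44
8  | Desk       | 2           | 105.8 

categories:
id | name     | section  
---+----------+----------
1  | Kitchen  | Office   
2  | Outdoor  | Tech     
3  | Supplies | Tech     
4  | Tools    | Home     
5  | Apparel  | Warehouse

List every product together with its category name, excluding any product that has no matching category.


INNER JOIN keeps only products rows whose category_id matches an id in categories. Walk through each product:
  - product 1 (Chair): category_id=5 -> matches Apparel
  - product 2 (Lamp): category_id=2 -> matches Outdoor
  - product 3 (Headphones): category_id=5 -> matches Apparel
  - product 4 (Stapler): category_id=5 -> matches Apparel
  - product 5 (Monitor): category_id=2 -> matches Outdoor
  - product 6 (Cable): category_id=NULL, no match -> dropped
  - product 7 (Printer): category_id=5 -> matches Apparel
  - product 8 (Desk): category_id=2 -> matches Outdoor
So 1 of 8 rows is dropped.

SQL:
SELECT a.name, b.name AS category
FROM products a
INNER JOIN categories b ON a.category_id = b.id

Result:
name       | category
-----------+---------
Chair      | Apparel 
Lamp       | Outdoor 
Headphones | Apparel 
Stapler    | Apparel 
Monitor    | Outdoor 
Printer    | Apparel 
Desk       | Outdoor 


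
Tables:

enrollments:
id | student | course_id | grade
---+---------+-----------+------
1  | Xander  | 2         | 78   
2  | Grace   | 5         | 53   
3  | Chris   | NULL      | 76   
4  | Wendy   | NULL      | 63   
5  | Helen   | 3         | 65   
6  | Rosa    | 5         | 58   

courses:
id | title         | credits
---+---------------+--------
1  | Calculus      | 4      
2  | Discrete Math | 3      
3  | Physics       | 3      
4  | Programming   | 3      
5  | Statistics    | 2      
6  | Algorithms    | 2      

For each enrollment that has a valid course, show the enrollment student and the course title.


INNER JOIN keeps only enrollments rows whose course_id matches an id in courses. Walk through each enrollment:
  - enrollment 1 (Xander): course_id=2 -> matches Discrete Math
  - enrollment 2 (Grace): course_id=5 -> matches Statistics
  - enrollment 3 (Chris): course_id=NULL, no match -> dropped
  - enrollment 4 (Wendy): course_id=NULL, no match -> dropped
  - enrollment 5 (Helen): course_id=3 -> matches Physics
  - enrollment 6 (Rosa): course_id=5 -> matches Statistics
So 2 of 6 rows are dropped.

SQL:
SELECT a.student, b.title AS course
FROM enrollments a
INNER JOIN courses b ON a.course_id = b.id

Result:
student | course       
--------+--------------
Xander  | Discrete Math
Grace   | Statistics   
Helen   | Physics      
Rosa    | Statistics   
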